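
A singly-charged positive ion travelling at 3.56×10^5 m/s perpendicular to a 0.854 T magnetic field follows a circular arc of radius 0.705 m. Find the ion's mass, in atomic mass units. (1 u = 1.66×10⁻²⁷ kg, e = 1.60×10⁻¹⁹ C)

qvB = mv²/r ⇒ m = qBr/v.
m = (1×1.60×10^-19)(0.854)(0.705) / (3.56×10^5) = 2.71×10^-25 kg = 163 u.

m ≈ 163 u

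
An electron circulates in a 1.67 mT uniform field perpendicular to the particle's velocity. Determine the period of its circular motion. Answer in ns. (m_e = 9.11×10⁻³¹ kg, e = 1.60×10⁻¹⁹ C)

T ≈ 21.4 ns

The cyclotron period is independent of speed: T = 2πm/(qB).
T = 2π(9.11×10^-31) / [(1×1.60×10^-19)(1.67×10^-3)] = 2.14×10^-8 s.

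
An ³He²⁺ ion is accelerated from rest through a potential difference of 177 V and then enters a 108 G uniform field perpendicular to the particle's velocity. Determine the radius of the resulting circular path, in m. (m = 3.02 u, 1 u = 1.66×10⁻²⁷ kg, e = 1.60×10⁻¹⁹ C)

The kinetic energy gained is K = qV = (2×1.60×10^-19)(177) = 5.66×10^-17 J.
v = √(2K/m) = 1.50×10^5 m/s.
r = mv/(qB) = (5.01×10^-27)(1.50×10^5) / [(2×1.60×10^-19)(0.0108)] = 0.218 m.

r ≈ 0.218 m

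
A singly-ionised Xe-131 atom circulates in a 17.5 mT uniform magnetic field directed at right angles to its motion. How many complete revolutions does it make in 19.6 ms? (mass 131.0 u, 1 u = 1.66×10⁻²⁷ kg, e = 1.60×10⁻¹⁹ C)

N = 40

T = 2πm/(qB) = 2π(2.1746×10^-25) / [(1×1.60×10^-19)(0.0175)] = 4.8798×10^-4 s.
N = t/T = 0.0196 / 4.8798×10^-4 ≈ 40.17, so 40 complete revolutions.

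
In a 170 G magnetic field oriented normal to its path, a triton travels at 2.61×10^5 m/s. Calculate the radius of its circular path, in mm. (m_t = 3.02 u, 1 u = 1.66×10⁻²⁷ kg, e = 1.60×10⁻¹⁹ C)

The magnetic force provides the centripetal force: qvB = mv²/r, so r = mv/(qB).
r = (5.01×10^-27 kg)(2.61×10^5 m/s) / [(1×1.60×10^-19 C)(0.0170 T)] = 0.481 m.

r ≈ 481 mm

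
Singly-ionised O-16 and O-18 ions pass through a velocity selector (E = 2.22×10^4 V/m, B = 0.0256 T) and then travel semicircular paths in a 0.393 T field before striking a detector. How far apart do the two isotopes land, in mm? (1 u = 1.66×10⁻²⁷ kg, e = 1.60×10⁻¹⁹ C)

Both emerge at v = E/B₁ = 8.67×10^5 m/s.
r = mv/(qB₂), so r₁ = 0.3663 m and r₂ = 0.4121 m, giving Δr = 0.0458 m.
After a semicircle each ion lands a diameter 2r from the entry slit, so the separation is 2Δr = 0.0916 m.

Δd ≈ 91.6 mm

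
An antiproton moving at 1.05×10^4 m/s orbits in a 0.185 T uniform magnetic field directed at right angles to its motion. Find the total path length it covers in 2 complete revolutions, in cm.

L ≈ 0.744 cm

r = mv/(qB) = 5.92×10^-4 m, so one revolution covers 2πr = 3.72×10^-3 m.
In 2 revolutions: L = 2·2πr = 7.44×10^-3 m.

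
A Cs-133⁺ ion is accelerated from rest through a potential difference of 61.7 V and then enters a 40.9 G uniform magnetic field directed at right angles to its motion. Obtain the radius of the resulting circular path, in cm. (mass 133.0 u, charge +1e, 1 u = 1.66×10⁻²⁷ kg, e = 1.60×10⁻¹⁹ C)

The kinetic energy gained is K = qV = (1×1.60×10^-19)(61.7) = 9.87×10^-18 J.
v = √(2K/m) = 9460 m/s.
r = mv/(qB) = (2.21×10^-25)(9460) / [(1×1.60×10^-19)(4.09×10^-3)] = 3.19 m.

r ≈ 319 cm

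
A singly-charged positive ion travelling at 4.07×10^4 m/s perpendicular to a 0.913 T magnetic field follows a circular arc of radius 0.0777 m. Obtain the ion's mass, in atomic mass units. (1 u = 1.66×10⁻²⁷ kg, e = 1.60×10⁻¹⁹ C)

qvB = mv²/r ⇒ m = qBr/v.
m = (1×1.60×10^-19)(0.913)(0.0777) / (4.07×10^4) = 2.79×10^-25 kg = 168 u.

m ≈ 168 u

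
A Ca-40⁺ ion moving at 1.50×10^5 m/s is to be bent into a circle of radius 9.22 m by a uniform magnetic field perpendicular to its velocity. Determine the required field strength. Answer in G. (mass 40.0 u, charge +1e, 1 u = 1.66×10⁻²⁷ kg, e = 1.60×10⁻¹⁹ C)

qvB = mv²/r gives B = mv/(qr).
B = (6.64×10^-26)(1.50×10^5) / [(1×1.60×10^-19)(9.22)] = 6.75×10^-3 T.

B ≈ 67.5 G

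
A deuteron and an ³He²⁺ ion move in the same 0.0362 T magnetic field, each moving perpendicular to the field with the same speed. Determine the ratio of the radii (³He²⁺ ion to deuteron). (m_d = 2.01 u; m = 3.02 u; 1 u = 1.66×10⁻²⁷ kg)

ratio ≈ 0.751

r = mv/(qB) ⇒ at equal v, r ∝ m/q.
r_{³He²⁺ ion}/r_{deuteron} = 0.751.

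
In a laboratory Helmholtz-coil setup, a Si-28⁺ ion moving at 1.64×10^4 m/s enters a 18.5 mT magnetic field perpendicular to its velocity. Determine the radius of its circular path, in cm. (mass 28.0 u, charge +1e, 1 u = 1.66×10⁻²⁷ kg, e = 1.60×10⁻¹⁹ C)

r ≈ 25.8 cm

The magnetic force provides the centripetal force: qvB = mv²/r, so r = mv/(qB).
r = (4.65×10^-26 kg)(1.64×10^4 m/s) / [(1×1.60×10^-19 C)(0.0185 T)] = 0.258 m.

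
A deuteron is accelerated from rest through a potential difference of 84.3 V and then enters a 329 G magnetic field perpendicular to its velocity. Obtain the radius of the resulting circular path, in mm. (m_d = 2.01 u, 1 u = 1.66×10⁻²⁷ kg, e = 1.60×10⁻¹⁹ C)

The kinetic energy gained is K = qV = (1×1.60×10^-19)(84.3) = 1.35×10^-17 J.
v = √(2K/m) = 8.99×10^4 m/s.
r = mv/(qB) = (3.34×10^-27)(8.99×10^4) / [(1×1.60×10^-19)(0.0329)] = 0.0570 m.

r ≈ 57.0 mm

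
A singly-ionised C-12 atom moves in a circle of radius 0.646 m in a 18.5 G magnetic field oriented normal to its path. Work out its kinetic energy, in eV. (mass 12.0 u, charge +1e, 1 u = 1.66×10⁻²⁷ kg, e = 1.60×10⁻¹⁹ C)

v = qBr/m = (1×1.60×10^-19)(1.85×10^-3)(0.646) / (1.99×10^-26) = 9600 m/s.
K = ½mv² = 0.5·(1.99×10^-26)·(9600)² = 9.18×10^-19 J = 5.74 eV.

K ≈ 5.74 eV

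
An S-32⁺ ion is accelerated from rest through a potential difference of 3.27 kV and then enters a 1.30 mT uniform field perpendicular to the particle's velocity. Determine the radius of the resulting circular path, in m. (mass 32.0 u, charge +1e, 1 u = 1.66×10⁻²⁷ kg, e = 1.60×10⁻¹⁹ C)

r ≈ 35.8 m

The kinetic energy gained is K = qV = (1×1.60×10^-19)(3270) = 5.23×10^-16 J.
v = √(2K/m) = 1.40×10^5 m/s.
r = mv/(qB) = (5.31×10^-26)(1.40×10^5) / [(1×1.60×10^-19)(1.30×10^-3)] = 35.8 m.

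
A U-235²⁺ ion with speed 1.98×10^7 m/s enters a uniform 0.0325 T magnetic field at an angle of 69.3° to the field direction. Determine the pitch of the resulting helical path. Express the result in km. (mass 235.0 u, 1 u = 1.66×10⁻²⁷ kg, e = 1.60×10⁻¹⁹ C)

pitch ≈ 1.65 km

The velocity component along B is v∥ = v cos69.3° = 7.00×10^6 m/s.
The cyclotron period T = 2πm/(qB) = 2.36×10^-4 s is set by m, q, B alone.
Pitch = v∥·T = (7.00×10^6)(2.36×10^-4) = 1650 m.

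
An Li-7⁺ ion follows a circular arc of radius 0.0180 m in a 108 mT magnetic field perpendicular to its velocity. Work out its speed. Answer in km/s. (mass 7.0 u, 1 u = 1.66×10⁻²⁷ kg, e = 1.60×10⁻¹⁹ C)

v ≈ 26.8 km/s

From qvB = mv²/r, v = qBr/m.
v = (1×1.60×10^-19)(0.108)(0.0180) / (1.16×10^-26) = 2.68×10^4 m/s.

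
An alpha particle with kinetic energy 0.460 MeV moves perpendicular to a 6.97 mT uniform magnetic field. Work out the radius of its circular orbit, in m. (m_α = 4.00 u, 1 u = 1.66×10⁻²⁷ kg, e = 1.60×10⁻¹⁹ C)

Convert the energy: K = 0.460 MeV = 7.36×10^-14 J.
v = √(2K/m) = √(2·7.36×10^-14/6.64×10^-27) = 4.71×10^6 m/s.
r = mv/(qB) = (6.64×10^-27)(4.71×10^6) / [(2×1.60×10^-19)(6.97×10^-3)] = 14.0 m.

r ≈ 14.0 m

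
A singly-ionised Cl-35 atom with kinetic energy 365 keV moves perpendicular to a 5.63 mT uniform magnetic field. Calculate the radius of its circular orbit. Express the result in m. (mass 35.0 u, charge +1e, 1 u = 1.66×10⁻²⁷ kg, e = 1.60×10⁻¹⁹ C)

Convert the energy: K = 365 keV = 5.84×10^-14 J.
v = √(2K/m) = √(2·5.84×10^-14/5.81×10^-26) = 1.42×10^6 m/s.
r = mv/(qB) = (5.81×10^-26)(1.42×10^6) / [(1×1.60×10^-19)(5.63×10^-3)] = 91.4 m.

r ≈ 91.4 m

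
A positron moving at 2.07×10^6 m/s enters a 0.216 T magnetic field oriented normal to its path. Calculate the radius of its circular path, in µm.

r ≈ 54.6 µm

The magnetic force provides the centripetal force: qvB = mv²/r, so r = mv/(qB).
r = (9.11×10^-31 kg)(2.07×10^6 m/s) / [(1×1.60×10^-19 C)(0.216 T)] = 5.46×10^-5 m.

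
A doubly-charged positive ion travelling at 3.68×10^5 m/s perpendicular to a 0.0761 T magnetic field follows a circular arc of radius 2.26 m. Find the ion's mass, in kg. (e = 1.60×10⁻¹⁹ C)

m ≈ 1.50×10^-25 kg

qvB = mv²/r ⇒ m = qBr/v.
m = (2×1.60×10^-19)(0.0761)(2.26) / (3.68×10^5) = 1.50×10^-25 kg.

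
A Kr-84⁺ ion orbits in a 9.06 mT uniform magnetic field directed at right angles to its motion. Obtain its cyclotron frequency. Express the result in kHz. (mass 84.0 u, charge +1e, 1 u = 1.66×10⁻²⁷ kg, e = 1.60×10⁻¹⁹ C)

f = qB/(2πm) = (1×1.60×10^-19)(9.06×10^-3) / [2π(1.39×10^-25)] = 1650 Hz.

f ≈ 1.65 kHz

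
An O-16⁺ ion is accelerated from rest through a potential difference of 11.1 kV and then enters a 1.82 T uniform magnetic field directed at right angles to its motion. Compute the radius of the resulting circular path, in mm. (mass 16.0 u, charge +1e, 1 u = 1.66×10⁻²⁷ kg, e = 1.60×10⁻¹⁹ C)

The kinetic energy gained is K = qV = (1×1.60×10^-19)(1.11×10^4) = 1.78×10^-15 J.
v = √(2K/m) = 3.66×10^5 m/s.
r = mv/(qB) = (2.66×10^-26)(3.66×10^5) / [(1×1.60×10^-19)(1.82)] = 0.0334 m.

r ≈ 33.4 mm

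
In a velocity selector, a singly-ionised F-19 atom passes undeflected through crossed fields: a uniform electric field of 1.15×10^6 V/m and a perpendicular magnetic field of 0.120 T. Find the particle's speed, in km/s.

v ≈ 9580 km/s

For zero net force, qE = qvB, so v = E/B.
v = (1.15×10^6) / (0.120) = 9.58×10^6 m/s.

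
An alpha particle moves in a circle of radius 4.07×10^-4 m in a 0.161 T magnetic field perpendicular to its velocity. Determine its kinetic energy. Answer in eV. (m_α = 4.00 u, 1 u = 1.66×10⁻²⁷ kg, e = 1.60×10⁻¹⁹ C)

K ≈ 0.207 eV

v = qBr/m = (2×1.60×10^-19)(0.161)(4.07×10^-4) / (6.64×10^-27) = 3160 m/s.
K = ½mv² = 0.5·(6.64×10^-27)·(3160)² = 3.31×10^-20 J = 0.207 eV.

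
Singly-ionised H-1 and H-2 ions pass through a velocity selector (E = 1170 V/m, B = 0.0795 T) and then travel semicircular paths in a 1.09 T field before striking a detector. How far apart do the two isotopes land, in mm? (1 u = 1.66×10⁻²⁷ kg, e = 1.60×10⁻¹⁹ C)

Both emerge at v = E/B₁ = 1.47×10^4 m/s.
r = mv/(qB₂), so r₁ = 1.40×10^-4 m and r₂ = 2.80×10^-4 m, giving Δr = 1.40×10^-4 m.
After a semicircle each ion lands a diameter 2r from the entry slit, so the separation is 2Δr = 2.80×10^-4 m.

Δd ≈ 0.280 mm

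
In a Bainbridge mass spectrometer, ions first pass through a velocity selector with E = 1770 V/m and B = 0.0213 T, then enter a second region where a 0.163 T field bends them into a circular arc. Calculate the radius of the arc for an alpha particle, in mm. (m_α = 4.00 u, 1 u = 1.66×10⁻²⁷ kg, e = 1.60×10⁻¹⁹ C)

r ≈ 10.6 mm

The selector passes v = E/B = 1770/0.0213 = 8.31×10^4 m/s.
In the deflection region, r = mv/(qB₂) = (6.64×10^-27)(8.31×10^4) / [(2×1.60×10^-19)(0.163)] = 0.0106 m.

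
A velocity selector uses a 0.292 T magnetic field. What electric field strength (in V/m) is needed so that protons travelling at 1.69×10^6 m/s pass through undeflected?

qE = qvB ⇒ E = vB = (1.69×10^6)(0.292) = 4.93×10^5 V/m.

E ≈ 4.93×10^5 V/m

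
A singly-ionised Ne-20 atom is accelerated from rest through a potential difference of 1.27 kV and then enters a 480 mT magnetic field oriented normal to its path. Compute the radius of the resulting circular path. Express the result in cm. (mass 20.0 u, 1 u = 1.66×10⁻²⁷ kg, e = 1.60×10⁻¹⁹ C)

r ≈ 4.78 cm

The kinetic energy gained is K = qV = (1×1.60×10^-19)(1270) = 2.03×10^-16 J.
v = √(2K/m) = 1.11×10^5 m/s.
r = mv/(qB) = (3.32×10^-26)(1.11×10^5) / [(1×1.60×10^-19)(0.480)] = 0.0478 m.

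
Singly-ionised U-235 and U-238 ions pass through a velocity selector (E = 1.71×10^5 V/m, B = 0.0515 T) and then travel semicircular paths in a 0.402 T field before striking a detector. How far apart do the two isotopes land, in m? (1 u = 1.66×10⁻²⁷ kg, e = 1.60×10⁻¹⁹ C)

Δd ≈ 0.514 m

Both emerge at v = E/B₁ = 3.32×10^6 m/s.
r = mv/(qB₂), so r₁ = 20.138 m and r₂ = 20.395 m, giving Δr = 0.257 m.
After a semicircle each ion lands a diameter 2r from the entry slit, so the separation is 2Δr = 0.514 m.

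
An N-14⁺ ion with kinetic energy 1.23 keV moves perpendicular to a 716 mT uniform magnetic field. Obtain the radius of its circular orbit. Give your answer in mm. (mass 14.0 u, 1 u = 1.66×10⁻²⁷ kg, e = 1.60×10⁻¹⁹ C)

r ≈ 26.4 mm

Convert the energy: K = 1.23 keV = 1.97×10^-16 J.
v = √(2K/m) = √(2·1.97×10^-16/2.32×10^-26) = 1.30×10^5 m/s.
r = mv/(qB) = (2.32×10^-26)(1.30×10^5) / [(1×1.60×10^-19)(0.716)] = 0.0264 m.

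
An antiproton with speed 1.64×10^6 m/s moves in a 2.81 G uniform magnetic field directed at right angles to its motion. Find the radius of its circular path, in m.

r ≈ 60.9 m

The magnetic force provides the centripetal force: qvB = mv²/r, so r = mv/(qB).
r = (1.67×10^-27 kg)(1.64×10^6 m/s) / [(1×1.60×10^-19 C)(2.81×10^-4 T)] = 60.9 m.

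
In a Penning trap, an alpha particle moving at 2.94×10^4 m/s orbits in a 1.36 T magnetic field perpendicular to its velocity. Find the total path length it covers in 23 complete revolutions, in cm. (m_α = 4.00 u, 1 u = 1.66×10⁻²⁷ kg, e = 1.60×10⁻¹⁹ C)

r = mv/(qB) = 4.49×10^-4 m, so one revolution covers 2πr = 2.82×10^-3 m.
In 23 revolutions: L = 23·2πr = 0.0648 m.

L ≈ 6.48 cm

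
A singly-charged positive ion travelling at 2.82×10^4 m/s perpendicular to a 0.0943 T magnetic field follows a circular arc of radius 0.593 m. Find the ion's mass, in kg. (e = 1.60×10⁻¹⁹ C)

m ≈ 3.17×10^-25 kg

qvB = mv²/r ⇒ m = qBr/v.
m = (1×1.60×10^-19)(0.0943)(0.593) / (2.82×10^4) = 3.17×10^-25 kg.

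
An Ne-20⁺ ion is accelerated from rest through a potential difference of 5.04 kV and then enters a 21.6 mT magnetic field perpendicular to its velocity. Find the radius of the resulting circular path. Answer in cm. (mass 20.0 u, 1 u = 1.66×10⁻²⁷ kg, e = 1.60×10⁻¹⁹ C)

The kinetic energy gained is K = qV = (1×1.60×10^-19)(5040) = 8.06×10^-16 J.
v = √(2K/m) = 2.20×10^5 m/s.
r = mv/(qB) = (3.32×10^-26)(2.20×10^5) / [(1×1.60×10^-19)(0.0216)] = 2.12 m.

r ≈ 212 cm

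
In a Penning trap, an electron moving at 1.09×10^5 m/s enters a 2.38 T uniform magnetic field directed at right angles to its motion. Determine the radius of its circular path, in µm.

r ≈ 0.261 µm

The magnetic force provides the centripetal force: qvB = mv²/r, so r = mv/(qB).
r = (9.11×10^-31 kg)(1.09×10^5 m/s) / [(1×1.60×10^-19 C)(2.38 T)] = 2.61×10^-7 m.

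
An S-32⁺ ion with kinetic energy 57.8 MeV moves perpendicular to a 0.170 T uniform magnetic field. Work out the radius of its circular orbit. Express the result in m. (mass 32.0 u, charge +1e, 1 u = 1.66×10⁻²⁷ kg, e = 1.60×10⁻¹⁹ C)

Convert the energy: K = 57.8 MeV = 9.25×10^-12 J.
v = √(2K/m) = √(2·9.25×10^-12/5.31×10^-26) = 1.87×10^7 m/s.
r = mv/(qB) = (5.31×10^-26)(1.87×10^7) / [(1×1.60×10^-19)(0.170)] = 36.4 m.

r ≈ 36.4 m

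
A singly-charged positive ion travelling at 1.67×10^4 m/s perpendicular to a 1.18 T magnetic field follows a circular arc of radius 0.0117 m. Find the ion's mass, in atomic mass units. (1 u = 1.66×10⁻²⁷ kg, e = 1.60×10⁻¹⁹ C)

m ≈ 79.7 u

qvB = mv²/r ⇒ m = qBr/v.
m = (1×1.60×10^-19)(1.18)(0.0117) / (1.67×10^4) = 1.32×10^-25 kg = 79.7 u.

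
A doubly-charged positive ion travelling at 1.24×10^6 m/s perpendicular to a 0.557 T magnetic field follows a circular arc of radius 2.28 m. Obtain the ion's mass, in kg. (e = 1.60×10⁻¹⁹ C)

qvB = mv²/r ⇒ m = qBr/v.
m = (2×1.60×10^-19)(0.557)(2.28) / (1.24×10^6) = 3.28×10^-25 kg.

m ≈ 3.28×10^-25 kg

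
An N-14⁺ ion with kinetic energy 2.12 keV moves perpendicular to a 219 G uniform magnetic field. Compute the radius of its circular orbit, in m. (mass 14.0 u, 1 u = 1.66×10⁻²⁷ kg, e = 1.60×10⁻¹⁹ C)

Convert the energy: K = 2.12 keV = 3.39×10^-16 J.
v = √(2K/m) = √(2·3.39×10^-16/2.32×10^-26) = 1.71×10^5 m/s.
r = mv/(qB) = (2.32×10^-26)(1.71×10^5) / [(1×1.60×10^-19)(0.0219)] = 1.13 m.

r ≈ 1.13 m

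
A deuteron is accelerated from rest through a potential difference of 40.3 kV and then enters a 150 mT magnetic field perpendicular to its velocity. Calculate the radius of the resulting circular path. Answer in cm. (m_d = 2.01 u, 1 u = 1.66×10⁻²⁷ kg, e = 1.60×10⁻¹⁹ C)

r ≈ 27.3 cm

The kinetic energy gained is K = qV = (1×1.60×10^-19)(4.03×10^4) = 6.45×10^-15 J.
v = √(2K/m) = 1.97×10^6 m/s.
r = mv/(qB) = (3.34×10^-27)(1.97×10^6) / [(1×1.60×10^-19)(0.150)] = 0.273 m.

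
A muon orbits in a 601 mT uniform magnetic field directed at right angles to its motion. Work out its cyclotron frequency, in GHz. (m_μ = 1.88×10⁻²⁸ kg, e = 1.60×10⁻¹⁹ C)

f = qB/(2πm) = (1×1.60×10^-19)(0.601) / [2π(1.88×10^-28)] = 8.14×10^7 Hz.

f ≈ 0.0814 GHz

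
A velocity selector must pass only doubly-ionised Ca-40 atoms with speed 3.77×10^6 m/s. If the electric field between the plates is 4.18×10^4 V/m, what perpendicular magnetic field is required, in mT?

B ≈ 11.1 mT

qE = qvB ⇒ B = E/v = (4.18×10^4) / (3.77×10^6) = 0.0111 T.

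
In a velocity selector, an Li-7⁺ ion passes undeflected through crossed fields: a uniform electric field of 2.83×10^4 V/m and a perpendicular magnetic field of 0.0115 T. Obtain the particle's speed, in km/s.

v ≈ 2460 km/s

For zero net force, qE = qvB, so v = E/B.
v = (2.83×10^4) / (0.0115) = 2.46×10^6 m/s.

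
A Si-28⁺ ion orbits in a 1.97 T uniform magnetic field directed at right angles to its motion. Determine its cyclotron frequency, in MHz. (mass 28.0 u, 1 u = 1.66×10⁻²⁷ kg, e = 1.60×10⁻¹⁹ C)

f = qB/(2πm) = (1×1.60×10^-19)(1.97) / [2π(4.65×10^-26)] = 1.08×10^6 Hz.

f ≈ 1.08 MHz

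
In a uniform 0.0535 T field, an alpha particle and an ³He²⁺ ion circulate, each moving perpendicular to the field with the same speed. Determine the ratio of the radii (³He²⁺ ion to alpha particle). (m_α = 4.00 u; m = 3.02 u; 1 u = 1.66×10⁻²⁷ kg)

ratio ≈ 0.755

r = mv/(qB) ⇒ at equal v, r ∝ m/q.
r_{³He²⁺ ion}/r_{alpha particle} = 0.755.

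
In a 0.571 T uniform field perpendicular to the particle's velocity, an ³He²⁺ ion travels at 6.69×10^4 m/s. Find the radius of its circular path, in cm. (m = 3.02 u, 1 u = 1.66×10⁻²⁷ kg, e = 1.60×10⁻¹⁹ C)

r ≈ 0.184 cm

The magnetic force provides the centripetal force: qvB = mv²/r, so r = mv/(qB).
r = (5.01×10^-27 kg)(6.69×10^4 m/s) / [(2×1.60×10^-19 C)(0.571 T)] = 1.84×10^-3 m.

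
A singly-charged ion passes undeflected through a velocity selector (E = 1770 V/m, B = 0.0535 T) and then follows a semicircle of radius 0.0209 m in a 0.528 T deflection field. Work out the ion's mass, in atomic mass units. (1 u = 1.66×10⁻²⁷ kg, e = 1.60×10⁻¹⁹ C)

v = E/B₁ = 3.31×10^4 m/s.
From r = mv/(qB₂), m = qB₂r/v = (1×1.60×10^-19)(0.528)(0.0209) / (3.31×10^4) = 5.34×10^-26 kg.
In atomic mass units: m = 5.34×10^-26 / 1.66×10^-27 = 32.1 u.

m ≈ 32.1 u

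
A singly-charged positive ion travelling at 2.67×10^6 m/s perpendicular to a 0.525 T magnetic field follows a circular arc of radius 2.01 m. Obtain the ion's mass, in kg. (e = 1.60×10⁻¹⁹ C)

qvB = mv²/r ⇒ m = qBr/v.
m = (1×1.60×10^-19)(0.525)(2.01) / (2.67×10^6) = 6.32×10^-26 kg.

m ≈ 6.32×10^-26 kg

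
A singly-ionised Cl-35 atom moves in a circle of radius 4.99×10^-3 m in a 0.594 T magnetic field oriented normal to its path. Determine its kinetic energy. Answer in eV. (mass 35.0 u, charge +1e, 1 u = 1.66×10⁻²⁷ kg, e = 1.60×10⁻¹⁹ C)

K ≈ 12.1 eV

v = qBr/m = (1×1.60×10^-19)(0.594)(4.99×10^-3) / (5.81×10^-26) = 8160 m/s.
K = ½mv² = 0.5·(5.81×10^-26)·(8160)² = 1.94×10^-18 J = 12.1 eV.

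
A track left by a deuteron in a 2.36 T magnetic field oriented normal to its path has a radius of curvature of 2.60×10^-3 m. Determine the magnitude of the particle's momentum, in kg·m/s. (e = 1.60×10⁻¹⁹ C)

p ≈ 9.82×10^-22 kg·m/s

Since qvB = mv²/r, the momentum p = mv = qBr.
p = (1×1.60×10^-19)(2.36)(2.60×10^-3) = 9.82×10^-22 kg·m/s.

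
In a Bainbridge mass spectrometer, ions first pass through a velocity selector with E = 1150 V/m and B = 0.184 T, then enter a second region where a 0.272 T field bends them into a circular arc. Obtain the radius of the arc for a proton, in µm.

r ≈ 240 µm

The selector passes v = E/B = 1150/0.184 = 6250 m/s.
In the deflection region, r = mv/(qB₂) = (1.67×10^-27)(6250) / [(1×1.60×10^-19)(0.272)] = 2.40×10^-4 m.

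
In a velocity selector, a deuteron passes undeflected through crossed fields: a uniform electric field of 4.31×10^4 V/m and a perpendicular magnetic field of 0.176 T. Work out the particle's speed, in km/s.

v ≈ 245 km/s

For zero net force, qE = qvB, so v = E/B.
v = (4.31×10^4) / (0.176) = 2.45×10^5 m/s.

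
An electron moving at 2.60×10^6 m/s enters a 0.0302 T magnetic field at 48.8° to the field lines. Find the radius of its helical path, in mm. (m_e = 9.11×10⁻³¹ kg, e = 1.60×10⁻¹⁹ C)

Only the perpendicular component v⊥ = v sin48.8° = 1.96×10^6 m/s is bent by the field.
r = m v⊥ /(qB) = (9.11×10^-31)(1.96×10^6) / [(1×1.60×10^-19)(0.0302)] = 3.69×10^-4 m.

r ≈ 0.369 mm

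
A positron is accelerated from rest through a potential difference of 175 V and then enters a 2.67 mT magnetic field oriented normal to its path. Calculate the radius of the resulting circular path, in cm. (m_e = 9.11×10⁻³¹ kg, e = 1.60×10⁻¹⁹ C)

r ≈ 1.67 cm

The kinetic energy gained is K = qV = (1×1.60×10^-19)(175) = 2.80×10^-17 J.
v = √(2K/m) = 7.84×10^6 m/s.
r = mv/(qB) = (9.11×10^-31)(7.84×10^6) / [(1×1.60×10^-19)(2.67×10^-3)] = 0.0167 m.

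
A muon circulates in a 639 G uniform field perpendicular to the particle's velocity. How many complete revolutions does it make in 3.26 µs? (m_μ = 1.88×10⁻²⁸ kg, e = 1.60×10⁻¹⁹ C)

N = 28

T = 2πm/(qB) = 2π(1.88×10^-28) / [(1×1.60×10^-19)(0.0639)] = 1.1554×10^-7 s.
N = t/T = 3.26×10^-6 / 1.1554×10^-7 ≈ 28.22, so 28 complete revolutions.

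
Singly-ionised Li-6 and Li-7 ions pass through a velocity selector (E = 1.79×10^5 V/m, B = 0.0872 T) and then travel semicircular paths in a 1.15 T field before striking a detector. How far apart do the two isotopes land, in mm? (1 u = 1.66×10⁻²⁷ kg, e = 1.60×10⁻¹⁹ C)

Δd ≈ 37.0 mm

Both emerge at v = E/B₁ = 2.05×10^6 m/s.
r = mv/(qB₂), so r₁ = 0.1111 m and r₂ = 0.1296 m, giving Δr = 0.0185 m.
After a semicircle each ion lands a diameter 2r from the entry slit, so the separation is 2Δr = 0.0370 m.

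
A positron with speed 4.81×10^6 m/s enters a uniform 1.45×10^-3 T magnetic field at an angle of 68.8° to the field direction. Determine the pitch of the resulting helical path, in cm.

pitch ≈ 4.29 cm

The velocity component along B is v∥ = v cos68.8° = 1.74×10^6 m/s.
The cyclotron period T = 2πm/(qB) = 2.47×10^-8 s is set by m, q, B alone.
Pitch = v∥·T = (1.74×10^6)(2.47×10^-8) = 0.0429 m.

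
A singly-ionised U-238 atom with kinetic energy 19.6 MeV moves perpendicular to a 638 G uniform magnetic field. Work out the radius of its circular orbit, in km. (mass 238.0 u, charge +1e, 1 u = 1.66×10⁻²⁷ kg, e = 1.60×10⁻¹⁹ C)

Convert the energy: K = 19.6 MeV = 3.14×10^-12 J.
v = √(2K/m) = √(2·3.14×10^-12/3.95×10^-25) = 3.98×10^6 m/s.
r = mv/(qB) = (3.95×10^-25)(3.98×10^6) / [(1×1.60×10^-19)(0.0638)] = 154 m.

r ≈ 0.154 km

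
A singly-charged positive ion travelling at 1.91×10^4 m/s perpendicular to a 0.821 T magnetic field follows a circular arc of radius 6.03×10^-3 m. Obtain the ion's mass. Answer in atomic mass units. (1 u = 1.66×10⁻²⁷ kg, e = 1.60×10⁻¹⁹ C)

m ≈ 25.0 u

qvB = mv²/r ⇒ m = qBr/v.
m = (1×1.60×10^-19)(0.821)(6.03×10^-3) / (1.91×10^4) = 4.15×10^-26 kg = 25.0 u.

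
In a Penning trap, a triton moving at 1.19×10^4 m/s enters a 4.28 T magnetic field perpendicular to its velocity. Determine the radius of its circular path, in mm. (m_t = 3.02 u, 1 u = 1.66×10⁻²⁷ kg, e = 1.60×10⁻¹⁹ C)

The magnetic force provides the centripetal force: qvB = mv²/r, so r = mv/(qB).
r = (5.01×10^-27 kg)(1.19×10^4 m/s) / [(1×1.60×10^-19 C)(4.28 T)] = 8.71×10^-5 m.

r ≈ 0.0871 mm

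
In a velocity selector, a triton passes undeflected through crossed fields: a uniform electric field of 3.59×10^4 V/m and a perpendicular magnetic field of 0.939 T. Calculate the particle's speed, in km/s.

For zero net force, qE = qvB, so v = E/B.
v = (3.59×10^4) / (0.939) = 3.82×10^4 m/s.

v ≈ 38.2 km/s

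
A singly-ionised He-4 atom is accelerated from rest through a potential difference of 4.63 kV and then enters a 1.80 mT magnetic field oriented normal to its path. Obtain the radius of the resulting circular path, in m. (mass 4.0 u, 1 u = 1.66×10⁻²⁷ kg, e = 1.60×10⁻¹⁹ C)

The kinetic energy gained is K = qV = (1×1.60×10^-19)(4630) = 7.41×10^-16 J.
v = √(2K/m) = 4.72×10^5 m/s.
r = mv/(qB) = (6.64×10^-27)(4.72×10^5) / [(1×1.60×10^-19)(1.80×10^-3)] = 10.9 m.

r ≈ 10.9 m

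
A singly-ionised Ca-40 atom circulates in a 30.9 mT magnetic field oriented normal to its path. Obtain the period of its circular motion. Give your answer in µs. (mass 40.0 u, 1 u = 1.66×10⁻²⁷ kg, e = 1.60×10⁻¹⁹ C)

The cyclotron period is independent of speed: T = 2πm/(qB).
T = 2π(6.64×10^-26) / [(1×1.60×10^-19)(0.0309)] = 8.44×10^-5 s.

T ≈ 84.4 µs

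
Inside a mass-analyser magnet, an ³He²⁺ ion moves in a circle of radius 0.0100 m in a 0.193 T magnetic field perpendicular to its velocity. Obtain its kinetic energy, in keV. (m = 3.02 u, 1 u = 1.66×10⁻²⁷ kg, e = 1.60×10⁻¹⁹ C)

v = qBr/m = (2×1.60×10^-19)(0.193)(0.0100) / (5.01×10^-27) = 1.23×10^5 m/s.
K = ½mv² = 0.5·(5.01×10^-27)·(1.23×10^5)² = 3.80×10^-17 J = 0.238 keV.

K ≈ 0.238 keV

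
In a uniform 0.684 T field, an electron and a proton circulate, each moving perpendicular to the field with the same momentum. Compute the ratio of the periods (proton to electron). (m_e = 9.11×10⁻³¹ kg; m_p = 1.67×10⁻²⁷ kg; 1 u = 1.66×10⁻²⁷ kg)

T = 2πm/(qB) is independent of speed, so T₂/T₁ = (m₂/q₂)/(m₁/q₁).
T_{proton}/T_{electron} = (1.67×10^-27/1e) / (9.11×10^-31/1e) = 1830.

ratio ≈ 1830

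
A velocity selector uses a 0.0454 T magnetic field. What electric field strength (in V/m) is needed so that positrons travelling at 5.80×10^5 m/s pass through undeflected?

E ≈ 2.63×10^4 V/m

qE = qvB ⇒ E = vB = (5.80×10^5)(0.0454) = 2.63×10^4 V/m.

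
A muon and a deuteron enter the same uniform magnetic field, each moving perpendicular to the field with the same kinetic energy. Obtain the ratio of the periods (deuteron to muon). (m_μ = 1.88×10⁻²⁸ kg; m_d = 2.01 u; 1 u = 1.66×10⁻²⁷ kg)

ratio ≈ 17.7

T = 2πm/(qB) is independent of speed, so T₂/T₁ = (m₂/q₂)/(m₁/q₁).
T_{deuteron}/T_{muon} = (3.34×10^-27/1e) / (1.88×10^-28/1e) = 17.7.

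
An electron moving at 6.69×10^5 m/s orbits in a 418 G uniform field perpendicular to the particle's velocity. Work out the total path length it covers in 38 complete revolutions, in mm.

L ≈ 21.8 mm

r = mv/(qB) = 9.11×10^-5 m, so one revolution covers 2πr = 5.73×10^-4 m.
In 38 revolutions: L = 38·2πr = 0.0218 m.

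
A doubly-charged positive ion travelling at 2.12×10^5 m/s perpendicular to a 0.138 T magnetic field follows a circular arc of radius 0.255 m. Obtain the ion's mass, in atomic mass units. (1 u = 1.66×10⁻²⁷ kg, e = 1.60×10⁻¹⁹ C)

qvB = mv²/r ⇒ m = qBr/v.
m = (2×1.60×10^-19)(0.138)(0.255) / (2.12×10^5) = 5.31×10^-26 kg = 32.0 u.

m ≈ 32.0 u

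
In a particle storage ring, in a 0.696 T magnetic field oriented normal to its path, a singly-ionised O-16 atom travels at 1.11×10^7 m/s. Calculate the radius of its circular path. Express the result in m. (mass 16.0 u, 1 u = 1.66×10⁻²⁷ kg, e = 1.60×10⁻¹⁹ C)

The magnetic force provides the centripetal force: qvB = mv²/r, so r = mv/(qB).
r = (2.66×10^-26 kg)(1.11×10^7 m/s) / [(1×1.60×10^-19 C)(0.696 T)] = 2.65 m.

r ≈ 2.65 m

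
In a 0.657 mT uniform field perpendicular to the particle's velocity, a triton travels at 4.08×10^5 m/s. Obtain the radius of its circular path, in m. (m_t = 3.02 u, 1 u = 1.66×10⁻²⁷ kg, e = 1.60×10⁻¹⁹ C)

The magnetic force provides the centripetal force: qvB = mv²/r, so r = mv/(qB).
r = (5.01×10^-27 kg)(4.08×10^5 m/s) / [(1×1.60×10^-19 C)(6.57×10^-4 T)] = 19.5 m.

r ≈ 19.5 m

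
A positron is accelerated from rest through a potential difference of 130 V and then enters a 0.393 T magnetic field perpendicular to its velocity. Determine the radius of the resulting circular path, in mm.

r ≈ 0.0979 mm

The kinetic energy gained is K = qV = (1×1.60×10^-19)(130) = 2.08×10^-17 J.
v = √(2K/m) = 6.76×10^6 m/s.
r = mv/(qB) = (9.11×10^-31)(6.76×10^6) / [(1×1.60×10^-19)(0.393)] = 9.79×10^-5 m.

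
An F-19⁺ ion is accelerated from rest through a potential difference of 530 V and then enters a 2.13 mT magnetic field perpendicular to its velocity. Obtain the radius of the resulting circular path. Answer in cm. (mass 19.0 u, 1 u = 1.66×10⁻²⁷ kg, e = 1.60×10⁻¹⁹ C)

The kinetic energy gained is K = qV = (1×1.60×10^-19)(530) = 8.48×10^-17 J.
v = √(2K/m) = 7.33×10^4 m/s.
r = mv/(qB) = (3.15×10^-26)(7.33×10^4) / [(1×1.60×10^-19)(2.13×10^-3)] = 6.79 m.

r ≈ 679 cm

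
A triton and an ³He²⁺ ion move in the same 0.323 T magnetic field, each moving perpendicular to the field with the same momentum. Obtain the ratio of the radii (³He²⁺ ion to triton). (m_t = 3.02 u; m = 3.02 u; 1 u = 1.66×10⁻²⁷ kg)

ratio ≈ 0.500

r = p/(qB) ⇒ at equal p, r ∝ 1/q.
r_{³He²⁺ ion}/r_{triton} = 0.500.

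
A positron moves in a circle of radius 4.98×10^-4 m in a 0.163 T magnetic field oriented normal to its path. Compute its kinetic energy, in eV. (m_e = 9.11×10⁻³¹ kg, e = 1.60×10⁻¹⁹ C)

K ≈ 579 eV

v = qBr/m = (1×1.60×10^-19)(0.163)(4.98×10^-4) / (9.11×10^-31) = 1.43×10^7 m/s.
K = ½mv² = 0.5·(9.11×10^-31)·(1.43×10^7)² = 9.26×10^-17 J = 579 eV.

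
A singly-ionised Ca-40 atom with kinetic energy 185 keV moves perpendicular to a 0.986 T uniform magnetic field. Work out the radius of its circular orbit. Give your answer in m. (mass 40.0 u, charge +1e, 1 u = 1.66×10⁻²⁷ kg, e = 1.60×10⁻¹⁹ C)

r ≈ 0.397 m

Convert the energy: K = 185 keV = 2.96×10^-14 J.
v = √(2K/m) = √(2·2.96×10^-14/6.64×10^-26) = 9.44×10^5 m/s.
r = mv/(qB) = (6.64×10^-26)(9.44×10^5) / [(1×1.60×10^-19)(0.986)] = 0.397 m.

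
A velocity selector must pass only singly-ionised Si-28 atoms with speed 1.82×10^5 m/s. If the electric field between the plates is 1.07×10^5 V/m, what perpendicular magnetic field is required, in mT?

B ≈ 588 mT

qE = qvB ⇒ B = E/v = (1.07×10^5) / (1.82×10^5) = 0.588 T.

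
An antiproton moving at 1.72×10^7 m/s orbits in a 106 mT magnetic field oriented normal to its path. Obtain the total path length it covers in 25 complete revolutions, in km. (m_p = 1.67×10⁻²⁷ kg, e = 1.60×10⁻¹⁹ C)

L ≈ 0.266 km

r = mv/(qB) = 1.69 m, so one revolution covers 2πr = 10.6 m.
In 25 revolutions: L = 25·2πr = 266 m.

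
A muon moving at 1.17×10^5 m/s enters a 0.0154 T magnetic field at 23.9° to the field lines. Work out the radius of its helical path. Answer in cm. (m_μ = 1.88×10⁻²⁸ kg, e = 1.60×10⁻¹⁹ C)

Only the perpendicular component v⊥ = v sin23.9° = 4.74×10^4 m/s is bent by the field.
r = m v⊥ /(qB) = (1.88×10^-28)(4.74×10^4) / [(1×1.60×10^-19)(0.0154)] = 3.62×10^-3 m.

r ≈ 0.362 cm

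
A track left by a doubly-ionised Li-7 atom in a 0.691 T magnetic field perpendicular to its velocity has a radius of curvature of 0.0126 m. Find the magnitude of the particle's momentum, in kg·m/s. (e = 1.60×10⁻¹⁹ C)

p ≈ 2.79×10^-21 kg·m/s

Since qvB = mv²/r, the momentum p = mv = qBr.
p = (2×1.60×10^-19)(0.691)(0.0126) = 2.79×10^-21 kg·m/s.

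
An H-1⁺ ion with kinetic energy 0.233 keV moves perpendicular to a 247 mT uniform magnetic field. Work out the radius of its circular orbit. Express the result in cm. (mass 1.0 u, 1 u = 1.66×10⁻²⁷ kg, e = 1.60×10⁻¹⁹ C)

r ≈ 0.890 cm

Convert the energy: K = 0.233 keV = 3.73×10^-17 J.
v = √(2K/m) = √(2·3.73×10^-17/1.66×10^-27) = 2.12×10^5 m/s.
r = mv/(qB) = (1.66×10^-27)(2.12×10^5) / [(1×1.60×10^-19)(0.247)] = 8.90×10^-3 m.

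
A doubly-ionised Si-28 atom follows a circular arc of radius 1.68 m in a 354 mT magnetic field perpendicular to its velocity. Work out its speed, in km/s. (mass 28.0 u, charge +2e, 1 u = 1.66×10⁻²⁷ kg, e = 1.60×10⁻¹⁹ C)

From qvB = mv²/r, v = qBr/m.
v = (2×1.60×10^-19)(0.354)(1.68) / (4.65×10^-26) = 4.09×10^6 m/s.

v ≈ 4090 km/s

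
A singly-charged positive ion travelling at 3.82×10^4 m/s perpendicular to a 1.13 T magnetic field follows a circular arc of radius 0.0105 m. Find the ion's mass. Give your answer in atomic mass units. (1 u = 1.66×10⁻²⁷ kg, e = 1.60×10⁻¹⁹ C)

m ≈ 29.9 u

qvB = mv²/r ⇒ m = qBr/v.
m = (1×1.60×10^-19)(1.13)(0.0105) / (3.82×10^4) = 4.97×10^-26 kg = 29.9 u.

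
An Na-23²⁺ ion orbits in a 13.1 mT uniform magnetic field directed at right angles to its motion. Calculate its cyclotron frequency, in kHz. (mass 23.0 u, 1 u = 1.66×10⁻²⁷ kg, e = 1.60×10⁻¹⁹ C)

f ≈ 17.5 kHz

f = qB/(2πm) = (2×1.60×10^-19)(0.0131) / [2π(3.82×10^-26)] = 1.75×10^4 Hz.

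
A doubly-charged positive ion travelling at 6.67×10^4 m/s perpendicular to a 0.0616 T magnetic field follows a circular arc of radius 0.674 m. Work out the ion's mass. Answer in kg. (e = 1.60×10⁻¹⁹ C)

qvB = mv²/r ⇒ m = qBr/v.
m = (2×1.60×10^-19)(0.0616)(0.674) / (6.67×10^4) = 1.99×10^-25 kg.

m ≈ 1.99×10^-25 kg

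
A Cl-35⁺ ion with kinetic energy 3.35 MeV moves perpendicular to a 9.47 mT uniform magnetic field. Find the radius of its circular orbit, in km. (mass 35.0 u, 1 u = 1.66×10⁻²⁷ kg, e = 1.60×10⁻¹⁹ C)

r ≈ 0.165 km

Convert the energy: K = 3.35 MeV = 5.36×10^-13 J.
v = √(2K/m) = √(2·5.36×10^-13/5.81×10^-26) = 4.30×10^6 m/s.
r = mv/(qB) = (5.81×10^-26)(4.30×10^6) / [(1×1.60×10^-19)(9.47×10^-3)] = 165 m.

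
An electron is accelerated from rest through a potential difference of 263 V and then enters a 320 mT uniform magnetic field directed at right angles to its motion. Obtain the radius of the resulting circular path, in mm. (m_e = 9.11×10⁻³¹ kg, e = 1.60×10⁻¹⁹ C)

The kinetic energy gained is K = qV = (1×1.60×10^-19)(263) = 4.21×10^-17 J.
v = √(2K/m) = 9.61×10^6 m/s.
r = mv/(qB) = (9.11×10^-31)(9.61×10^6) / [(1×1.60×10^-19)(0.320)] = 1.71×10^-4 m.

r ≈ 0.171 mm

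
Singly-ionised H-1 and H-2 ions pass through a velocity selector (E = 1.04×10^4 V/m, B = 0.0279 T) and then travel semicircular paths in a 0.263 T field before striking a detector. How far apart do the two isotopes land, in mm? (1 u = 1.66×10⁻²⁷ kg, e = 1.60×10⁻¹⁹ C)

Both emerge at v = E/B₁ = 3.73×10^5 m/s.
r = mv/(qB₂), so r₁ = 0.0147 m and r₂ = 0.0294 m, giving Δr = 0.0147 m.
After a semicircle each ion lands a diameter 2r from the entry slit, so the separation is 2Δr = 0.0294 m.

Δd ≈ 29.4 mm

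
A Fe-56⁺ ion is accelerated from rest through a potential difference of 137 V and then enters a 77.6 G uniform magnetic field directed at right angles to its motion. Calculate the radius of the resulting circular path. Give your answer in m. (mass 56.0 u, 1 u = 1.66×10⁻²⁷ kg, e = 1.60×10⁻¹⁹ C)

r ≈ 1.63 m

The kinetic energy gained is K = qV = (1×1.60×10^-19)(137) = 2.19×10^-17 J.
v = √(2K/m) = 2.17×10^4 m/s.
r = mv/(qB) = (9.30×10^-26)(2.17×10^4) / [(1×1.60×10^-19)(7.76×10^-3)] = 1.63 m.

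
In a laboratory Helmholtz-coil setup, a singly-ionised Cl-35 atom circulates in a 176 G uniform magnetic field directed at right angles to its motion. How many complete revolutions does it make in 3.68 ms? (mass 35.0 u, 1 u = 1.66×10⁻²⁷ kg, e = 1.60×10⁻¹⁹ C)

T = 2πm/(qB) = 2π(5.81×10^-26) / [(1×1.60×10^-19)(0.0176)] = 1.2964×10^-4 s.
N = t/T = 3.68×10^-3 / 1.2964×10^-4 ≈ 28.39, so 28 complete revolutions.

N = 28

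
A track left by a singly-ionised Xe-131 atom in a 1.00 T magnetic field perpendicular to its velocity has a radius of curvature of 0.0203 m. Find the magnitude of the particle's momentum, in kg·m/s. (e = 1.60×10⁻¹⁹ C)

p ≈ 3.25×10^-21 kg·m/s

Since qvB = mv²/r, the momentum p = mv = qBr.
p = (1×1.60×10^-19)(1.00)(0.0203) = 3.25×10^-21 kg·m/s.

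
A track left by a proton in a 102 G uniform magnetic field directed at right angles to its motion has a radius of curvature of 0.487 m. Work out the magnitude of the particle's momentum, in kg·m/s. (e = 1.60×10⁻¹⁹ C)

Since qvB = mv²/r, the momentum p = mv = qBr.
p = (1×1.60×10^-19)(0.0102)(0.487) = 7.95×10^-22 kg·m/s.

p ≈ 7.95×10^-22 kg·m/s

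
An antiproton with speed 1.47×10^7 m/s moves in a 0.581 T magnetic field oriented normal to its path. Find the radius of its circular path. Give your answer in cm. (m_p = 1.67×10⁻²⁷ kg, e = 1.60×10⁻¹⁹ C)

r ≈ 26.4 cm

The magnetic force provides the centripetal force: qvB = mv²/r, so r = mv/(qB).
r = (1.67×10^-27 kg)(1.47×10^7 m/s) / [(1×1.60×10^-19 C)(0.581 T)] = 0.264 m.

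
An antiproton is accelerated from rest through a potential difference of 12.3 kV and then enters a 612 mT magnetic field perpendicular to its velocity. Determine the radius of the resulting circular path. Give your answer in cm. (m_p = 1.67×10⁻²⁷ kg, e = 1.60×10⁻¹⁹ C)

The kinetic energy gained is K = qV = (1×1.60×10^-19)(1.23×10^4) = 1.97×10^-15 J.
v = √(2K/m) = 1.54×10^6 m/s.
r = mv/(qB) = (1.67×10^-27)(1.54×10^6) / [(1×1.60×10^-19)(0.612)] = 0.0262 m.

r ≈ 2.62 cm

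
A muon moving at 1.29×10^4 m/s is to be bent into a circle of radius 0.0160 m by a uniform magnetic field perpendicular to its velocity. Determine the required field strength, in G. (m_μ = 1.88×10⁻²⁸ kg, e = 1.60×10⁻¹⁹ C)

B ≈ 9.47 G

qvB = mv²/r gives B = mv/(qr).
B = (1.88×10^-28)(1.29×10^4) / [(1×1.60×10^-19)(0.0160)] = 9.47×10^-4 T.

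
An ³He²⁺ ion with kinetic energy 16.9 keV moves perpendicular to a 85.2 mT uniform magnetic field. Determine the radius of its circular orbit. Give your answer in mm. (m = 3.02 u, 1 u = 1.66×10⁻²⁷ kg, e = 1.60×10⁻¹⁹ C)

Convert the energy: K = 16.9 keV = 2.70×10^-15 J.
v = √(2K/m) = √(2·2.70×10^-15/5.01×10^-27) = 1.04×10^6 m/s.
r = mv/(qB) = (5.01×10^-27)(1.04×10^6) / [(2×1.60×10^-19)(0.0852)] = 0.191 m.

r ≈ 191 mm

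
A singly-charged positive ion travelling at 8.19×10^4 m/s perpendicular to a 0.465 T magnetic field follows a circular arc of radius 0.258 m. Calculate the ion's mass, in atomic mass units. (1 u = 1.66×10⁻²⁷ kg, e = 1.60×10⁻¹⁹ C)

qvB = mv²/r ⇒ m = qBr/v.
m = (1×1.60×10^-19)(0.465)(0.258) / (8.19×10^4) = 2.34×10^-25 kg = 141 u.

m ≈ 141 u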